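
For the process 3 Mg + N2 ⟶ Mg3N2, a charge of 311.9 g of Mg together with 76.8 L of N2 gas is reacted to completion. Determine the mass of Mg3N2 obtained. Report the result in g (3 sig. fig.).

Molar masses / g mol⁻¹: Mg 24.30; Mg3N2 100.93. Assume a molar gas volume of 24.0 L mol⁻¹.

n(Mg) = 311.9 / 24.30 = 12.84 mol
n(N2) = 76.80 / 24.0 = 3.200 mol
n/ν for Mg = 12.84/3 = 4.280
n/ν for N2 = 3.200/1 = 3.200
Smallest n/ν is N2 → limiting reagent.
n(Mg3N2) = (1/1) × 3.200 = 3.200 mol
mass = 3.200 × 100.93 = 323.0 g

323 g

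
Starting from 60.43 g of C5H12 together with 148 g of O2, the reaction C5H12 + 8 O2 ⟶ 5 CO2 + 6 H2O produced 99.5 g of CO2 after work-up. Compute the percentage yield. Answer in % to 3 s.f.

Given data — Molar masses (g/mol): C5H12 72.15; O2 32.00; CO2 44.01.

n(C5H12) = 60.43 / 72.15 = 0.8376 mol
n(O2) = 148.0 / 32.00 = 4.625 mol
n/ν → C5H12: 0.8376, O2: 0.5781; O2 is limiting.
theoretical n(CO2) = (5/8) × 4.625 = 2.891 mol → 127.2 g
% yield = 99.5 / 127.2 × 100 = 78.22 %

78.2 %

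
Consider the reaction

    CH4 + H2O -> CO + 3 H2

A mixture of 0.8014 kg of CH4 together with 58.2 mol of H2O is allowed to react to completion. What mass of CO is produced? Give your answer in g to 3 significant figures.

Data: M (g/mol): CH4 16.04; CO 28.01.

1400 g

n(CH4) = 0.8014×1000 / 16.04 = 49.96 mol
n(H2O) = 58.20 mol
n/ν for CH4 = 49.96/1 = 49.96
n/ν for H2O = 58.20/1 = 58.20
Smallest n/ν is CH4 → limiting reagent.
n(CO) = (1/1) × 49.96 = 49.96 mol
mass = 49.96 × 28.01 = 1399 g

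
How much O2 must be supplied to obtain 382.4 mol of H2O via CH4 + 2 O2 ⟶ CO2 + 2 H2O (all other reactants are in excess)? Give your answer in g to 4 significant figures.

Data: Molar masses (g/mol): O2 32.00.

12240 g

n(H2O) = 382.4 mol
n(O2) = (2/2) × 382.4 = 382.4 mol
mass = 382.4 × 32.00 = 12240 g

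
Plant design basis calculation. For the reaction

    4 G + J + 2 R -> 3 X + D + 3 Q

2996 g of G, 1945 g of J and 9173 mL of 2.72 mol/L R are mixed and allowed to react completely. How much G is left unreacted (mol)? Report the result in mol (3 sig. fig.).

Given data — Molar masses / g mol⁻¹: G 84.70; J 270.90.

6.65 mol

n(G) = 2996 / 84.70 = 35.37 mol
n(J) = 1945 / 270.90 = 7.180 mol
n(R) = 2.72 × 9173/1000 = 24.95 mol
n/ν for G = 35.37/4 = 8.843
n/ν for J = 7.180/1 = 7.180
n/ν for R = 24.95/2 = 12.48
Smallest n/ν is J → limiting reagent.
G consumed = (4/1) × 7.180 = 28.72 mol
G remaining = 35.37 − 28.72 = 6.650 mol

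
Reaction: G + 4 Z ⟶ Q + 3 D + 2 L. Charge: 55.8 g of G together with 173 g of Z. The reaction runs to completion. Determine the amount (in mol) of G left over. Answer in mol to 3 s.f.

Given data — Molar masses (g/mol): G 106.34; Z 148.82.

0.234 mol

n(G) = 55.80 / 106.34 = 0.5247 mol
n(Z) = 173.0 / 148.82 = 1.162 mol
n/ν → G: 0.5247, Z: 0.2905; Z is limiting.
G consumed = (1/4) × 1.162 = 0.2905 mol
G remaining = 0.5247 − 0.2905 = 0.2342 mol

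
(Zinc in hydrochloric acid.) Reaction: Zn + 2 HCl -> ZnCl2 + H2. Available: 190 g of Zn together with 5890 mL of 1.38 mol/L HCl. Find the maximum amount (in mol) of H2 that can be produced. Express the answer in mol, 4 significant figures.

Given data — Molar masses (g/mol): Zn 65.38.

2.906 mol

n(Zn) = 190.0 / 65.38 = 2.906 mol
n(HCl) = 1.38 × 5890/1000 = 8.128 mol
n/ν for Zn = 2.906/1 = 2.906
n/ν for HCl = 8.128/2 = 4.064
Smallest n/ν is Zn → limiting reagent.
n(H2) = (1/1) × 2.906 = 2.906 mol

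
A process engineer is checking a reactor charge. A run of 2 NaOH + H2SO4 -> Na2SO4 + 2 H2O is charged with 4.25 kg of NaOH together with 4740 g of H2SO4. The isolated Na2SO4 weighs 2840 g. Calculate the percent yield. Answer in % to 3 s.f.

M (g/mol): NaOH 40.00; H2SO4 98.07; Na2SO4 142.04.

n(NaOH) = 4.250×1000 / 40.00 = 106.3 mol
n(H2SO4) = 4740 / 98.07 = 48.33 mol
n/ν for NaOH = 106.3/2 = 53.15
n/ν for H2SO4 = 48.33/1 = 48.33
Smallest n/ν is H2SO4 → limiting reagent.
theoretical n(Na2SO4) = (1/1) × 48.33 = 48.33 mol → 6865 g
% yield = 2840 / 6865 × 100 = 41.37 %

41.4 %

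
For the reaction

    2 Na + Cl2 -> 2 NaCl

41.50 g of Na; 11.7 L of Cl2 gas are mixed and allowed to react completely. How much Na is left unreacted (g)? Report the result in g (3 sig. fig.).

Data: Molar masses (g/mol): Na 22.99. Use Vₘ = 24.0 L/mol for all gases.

n(Na) = 41.50 / 22.99 = 1.805 mol
n(Cl2) = 11.70 / 24.0 = 0.4875 mol
n/ν for Na = 1.805/2 = 0.9025
n/ν for Cl2 = 0.4875/1 = 0.4875
Smallest n/ν is Cl2 → limiting reagent.
Na consumed = (2/1) × 0.4875 = 0.9750 mol
Na remaining = 1.805 − 0.9750 = 0.8300 mol
mass = 0.8300 × 22.99 = 19.08 g

19.1 g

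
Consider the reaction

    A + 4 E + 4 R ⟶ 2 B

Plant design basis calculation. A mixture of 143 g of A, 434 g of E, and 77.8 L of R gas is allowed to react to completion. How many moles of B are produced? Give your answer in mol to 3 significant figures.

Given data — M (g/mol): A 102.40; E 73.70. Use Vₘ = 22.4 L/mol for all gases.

1.74 mol

n(A) = 143.0 / 102.40 = 1.396 mol
n(E) = 434.0 / 73.70 = 5.889 mol
n(R) = 77.80 / 22.4 = 3.473 mol
n/ν for A = 1.396/1 = 1.396
n/ν for E = 5.889/4 = 1.472
n/ν for R = 3.473/4 = 0.8683
Smallest n/ν is R → limiting reagent.
n(B) = (2/4) × 3.473 = 1.737 mol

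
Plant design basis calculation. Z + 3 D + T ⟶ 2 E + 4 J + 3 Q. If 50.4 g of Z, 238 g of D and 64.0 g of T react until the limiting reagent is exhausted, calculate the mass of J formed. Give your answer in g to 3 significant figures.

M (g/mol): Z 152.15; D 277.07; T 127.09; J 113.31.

130 g

n(Z) = 50.40 / 152.15 = 0.3313 mol
n(D) = 238.0 / 277.07 = 0.8590 mol
n(T) = 64.00 / 127.09 = 0.5036 mol
n/ν → Z: 0.3313, D: 0.2863, T: 0.5036; D is limiting.
n(J) = (4/3) × 0.8590 = 1.145 mol
mass = 1.145 × 113.31 = 129.7 g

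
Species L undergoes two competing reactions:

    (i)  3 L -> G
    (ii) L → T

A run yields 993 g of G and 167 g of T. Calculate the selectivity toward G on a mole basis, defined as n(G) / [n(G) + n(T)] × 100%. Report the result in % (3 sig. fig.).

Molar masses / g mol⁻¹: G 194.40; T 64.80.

66.5 %

n(G) = 993 / 194.40 = 5.108 mol
n(T) = 167 / 64.80 = 2.577 mol
selectivity = 5.108/(5.108+2.577) × 100 = 66.47 %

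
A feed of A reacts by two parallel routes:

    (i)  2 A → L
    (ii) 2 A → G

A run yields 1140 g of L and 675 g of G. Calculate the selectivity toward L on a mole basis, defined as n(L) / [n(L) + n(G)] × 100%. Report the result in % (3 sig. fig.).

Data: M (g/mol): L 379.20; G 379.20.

n(L) = 1140 / 379.20 = 3.006 mol
n(G) = 675 / 379.20 = 1.780 mol
selectivity = 3.006/(3.006+1.780) × 100 = 62.81 %

62.8 %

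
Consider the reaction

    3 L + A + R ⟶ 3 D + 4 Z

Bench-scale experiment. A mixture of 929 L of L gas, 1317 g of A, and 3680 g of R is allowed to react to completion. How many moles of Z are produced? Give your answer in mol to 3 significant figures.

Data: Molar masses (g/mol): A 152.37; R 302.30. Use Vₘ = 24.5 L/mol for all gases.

n(L) = 929.0 / 24.5 = 37.92 mol
n(A) = 1317 / 152.37 = 8.643 mol
n(R) = 3680 / 302.30 = 12.17 mol
n/ν → L: 12.64, A: 8.643, R: 12.17; A is limiting.
n(Z) = (4/1) × 8.643 = 34.57 mol

34.6 mol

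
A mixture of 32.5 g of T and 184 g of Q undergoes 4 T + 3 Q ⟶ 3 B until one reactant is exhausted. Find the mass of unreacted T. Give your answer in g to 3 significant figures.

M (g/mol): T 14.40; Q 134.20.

n(T) = 32.50 / 14.40 = 2.257 mol
n(Q) = 184.0 / 134.20 = 1.371 mol
n/ν for T = 2.257/4 = 0.5643
n/ν for Q = 1.371/3 = 0.4570
Smallest n/ν is Q → limiting reagent.
T consumed = (4/3) × 1.371 = 1.828 mol
T remaining = 2.257 − 1.828 = 0.4290 mol
mass = 0.4290 × 14.40 = 6.178 g

6.18 g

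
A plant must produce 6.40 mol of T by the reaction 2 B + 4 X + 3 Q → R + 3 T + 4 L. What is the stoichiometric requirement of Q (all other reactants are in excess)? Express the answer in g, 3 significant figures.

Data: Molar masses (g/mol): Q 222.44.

1420 g

n(T) = 6.400 mol
n(Q) = (3/3) × 6.400 = 6.400 mol
mass = 6.400 × 222.44 = 1424 g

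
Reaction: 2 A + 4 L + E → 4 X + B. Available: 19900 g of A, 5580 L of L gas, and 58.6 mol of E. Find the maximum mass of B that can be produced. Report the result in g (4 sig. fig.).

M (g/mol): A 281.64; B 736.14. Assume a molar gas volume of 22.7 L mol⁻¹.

n(A) = 19900 / 281.64 = 70.66 mol
n(L) = 5580 / 22.7 = 245.8 mol
n(E) = 58.60 mol
n/ν for A = 70.66/2 = 35.33
n/ν for L = 245.8/4 = 61.45
n/ν for E = 58.60/1 = 58.60
Smallest n/ν is A → limiting reagent.
n(B) = (1/2) × 70.66 = 35.33 mol
mass = 35.33 × 736.14 = 26010 g

26010 g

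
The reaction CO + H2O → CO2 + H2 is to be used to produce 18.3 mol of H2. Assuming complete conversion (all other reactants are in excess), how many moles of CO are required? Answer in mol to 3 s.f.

18.3 mol

n(H2) = 18.30 mol
n(CO) = (1/1) × 18.30 = 18.30 mol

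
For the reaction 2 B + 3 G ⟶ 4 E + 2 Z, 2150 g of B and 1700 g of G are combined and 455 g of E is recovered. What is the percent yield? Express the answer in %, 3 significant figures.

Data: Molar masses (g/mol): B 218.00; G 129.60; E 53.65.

48.5 %

n(B) = 2150 / 218.00 = 9.862 mol
n(G) = 1700 / 129.60 = 13.12 mol
n/ν for B = 9.862/2 = 4.931
n/ν for G = 13.12/3 = 4.373
Smallest n/ν is G → limiting reagent.
theoretical n(E) = (4/3) × 13.12 = 17.49 mol → 938.3 g
% yield = 455 / 938.3 × 100 = 48.49 %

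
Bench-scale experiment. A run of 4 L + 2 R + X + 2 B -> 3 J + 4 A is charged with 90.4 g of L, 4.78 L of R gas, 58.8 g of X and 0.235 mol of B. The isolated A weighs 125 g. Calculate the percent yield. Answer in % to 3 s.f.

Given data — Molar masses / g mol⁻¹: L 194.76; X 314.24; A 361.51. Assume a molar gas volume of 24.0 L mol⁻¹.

86.8 %

n(L) = 90.40 / 194.76 = 0.4642 mol
n(R) = 4.780 / 24.0 = 0.1992 mol
n(X) = 58.80 / 314.24 = 0.1871 mol
n(B) = 0.2350 mol
n/ν for L = 0.4642/4 = 0.1161
n/ν for R = 0.1992/2 = 0.09960
n/ν for X = 0.1871/1 = 0.1871
n/ν for B = 0.2350/2 = 0.1175
Smallest n/ν is R → limiting reagent.
theoretical n(A) = (4/2) × 0.1992 = 0.3984 mol → 144.0 g
% yield = 125 / 144.0 × 100 = 86.81 %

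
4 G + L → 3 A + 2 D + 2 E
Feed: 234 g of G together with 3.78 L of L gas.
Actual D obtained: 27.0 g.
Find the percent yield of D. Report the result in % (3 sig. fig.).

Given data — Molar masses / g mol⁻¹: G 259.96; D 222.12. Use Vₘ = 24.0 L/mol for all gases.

n(G) = 234.0 / 259.96 = 0.9001 mol
n(L) = 3.780 / 24.0 = 0.1575 mol
n/ν → G: 0.2250, L: 0.1575; L is limiting.
theoretical n(D) = (2/1) × 0.1575 = 0.3150 mol → 69.97 g
% yield = 27.0 / 69.97 × 100 = 38.59 %

38.6 %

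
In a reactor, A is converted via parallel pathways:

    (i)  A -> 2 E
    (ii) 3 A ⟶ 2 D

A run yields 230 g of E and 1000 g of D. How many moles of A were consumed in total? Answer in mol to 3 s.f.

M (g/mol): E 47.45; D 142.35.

13.0 mol

n(E) = 230 / 47.45 = 4.847 mol
n(D) = 1000 / 142.35 = 7.025 mol
n(A) via (i) = (1/2)×4.847 = 2.424 mol
n(A) via (ii) = (3/2)×7.025 = 10.54 mol
total n(A) = 2.424 + 10.54 = 12.96 mol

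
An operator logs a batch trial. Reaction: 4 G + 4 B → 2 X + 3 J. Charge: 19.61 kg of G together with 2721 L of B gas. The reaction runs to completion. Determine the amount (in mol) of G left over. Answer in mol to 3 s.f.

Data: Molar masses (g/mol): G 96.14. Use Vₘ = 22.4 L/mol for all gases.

82.5 mol

n(G) = 19.61×1000 / 96.14 = 204.0 mol
n(B) = 2721 / 22.4 = 121.5 mol
n/ν → G: 51.00, B: 30.38; B is limiting.
G consumed = (4/4) × 121.5 = 121.5 mol
G remaining = 204.0 − 121.5 = 82.50 mol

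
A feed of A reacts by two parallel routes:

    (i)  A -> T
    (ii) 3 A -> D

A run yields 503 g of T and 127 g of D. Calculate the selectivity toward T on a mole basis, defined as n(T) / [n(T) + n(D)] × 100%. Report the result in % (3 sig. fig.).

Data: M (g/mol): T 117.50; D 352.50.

92.2 %

n(T) = 503 / 117.50 = 4.281 mol
n(D) = 127 / 352.50 = 0.3603 mol
selectivity = 4.281/(4.281+0.3603) × 100 = 92.24 %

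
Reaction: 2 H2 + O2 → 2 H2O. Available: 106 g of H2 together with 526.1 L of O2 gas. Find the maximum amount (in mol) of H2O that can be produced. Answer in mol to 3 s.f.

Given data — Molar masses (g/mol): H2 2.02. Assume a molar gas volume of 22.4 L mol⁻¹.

47.0 mol

n(H2) = 106.0 / 2.02 = 52.48 mol
n(O2) = 526.1 / 22.4 = 23.49 mol
n/ν → H2: 26.24, O2: 23.49; O2 is limiting.
n(H2O) = (2/1) × 23.49 = 46.98 mol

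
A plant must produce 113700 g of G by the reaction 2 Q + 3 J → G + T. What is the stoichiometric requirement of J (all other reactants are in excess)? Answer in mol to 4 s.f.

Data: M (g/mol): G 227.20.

1501 mol

n(G) = 113700 / 227.20 = 500.4 mol
n(J) = (3/1) × 500.4 = 1501 mol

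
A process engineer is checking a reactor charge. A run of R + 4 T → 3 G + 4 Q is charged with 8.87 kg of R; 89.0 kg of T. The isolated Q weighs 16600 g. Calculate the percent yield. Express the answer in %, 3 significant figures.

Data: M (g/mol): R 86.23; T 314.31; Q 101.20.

57.9 %

n(R) = 8.870×1000 / 86.23 = 102.9 mol
n(T) = 89.00×1000 / 314.31 = 283.2 mol
n/ν → R: 102.9, T: 70.80; T is limiting.
theoretical n(Q) = (4/4) × 283.2 = 283.2 mol → 28660 g
% yield = 16600 / 28660 × 100 = 57.92 %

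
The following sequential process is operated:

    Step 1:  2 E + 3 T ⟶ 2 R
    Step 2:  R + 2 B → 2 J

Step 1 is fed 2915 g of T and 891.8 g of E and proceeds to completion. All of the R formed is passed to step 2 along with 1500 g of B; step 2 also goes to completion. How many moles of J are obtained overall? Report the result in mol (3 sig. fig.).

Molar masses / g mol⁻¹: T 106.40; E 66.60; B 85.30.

17.6 mol

Step 1:
n(T) = 2915 / 106.40 = 27.40 mol
n(E) = 891.8 / 66.60 = 13.39 mol
n/ν → T: 9.133, E: 6.695; E is limiting.
n(R) produced = (2/2) × 13.39 = 13.39 mol
Step 2:
n(R) available = 13.39 mol
n(B) = 1500 / 85.30 = 17.58 mol
n/ν → R: 13.39, B: 8.790; B is limiting.
n(J) = (2/2) × 17.58 = 17.58 mol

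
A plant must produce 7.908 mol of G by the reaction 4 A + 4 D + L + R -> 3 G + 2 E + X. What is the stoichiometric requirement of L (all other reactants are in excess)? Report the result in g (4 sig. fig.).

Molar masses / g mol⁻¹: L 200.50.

528.5 g

n(G) = 7.908 mol
n(L) = (1/3) × 7.908 = 2.636 mol
mass = 2.636 × 200.50 = 528.5 g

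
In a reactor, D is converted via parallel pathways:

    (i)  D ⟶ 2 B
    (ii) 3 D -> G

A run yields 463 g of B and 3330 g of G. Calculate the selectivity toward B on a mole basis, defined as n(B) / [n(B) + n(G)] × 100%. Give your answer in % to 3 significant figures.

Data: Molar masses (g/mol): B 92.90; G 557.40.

n(B) = 463 / 92.90 = 4.984 mol
n(G) = 3330 / 557.40 = 5.974 mol
selectivity = 4.984/(4.984+5.974) × 100 = 45.48 %

45.5 %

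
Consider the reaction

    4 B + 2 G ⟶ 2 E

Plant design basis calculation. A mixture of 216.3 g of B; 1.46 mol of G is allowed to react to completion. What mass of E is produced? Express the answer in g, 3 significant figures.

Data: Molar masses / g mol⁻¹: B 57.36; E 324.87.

474 g

n(B) = 216.3 / 57.36 = 3.771 mol
n(G) = 1.460 mol
n/ν for B = 3.771/4 = 0.9428
n/ν for G = 1.460/2 = 0.7300
Smallest n/ν is G → limiting reagent.
n(E) = (2/2) × 1.460 = 1.460 mol
mass = 1.460 × 324.87 = 474.3 g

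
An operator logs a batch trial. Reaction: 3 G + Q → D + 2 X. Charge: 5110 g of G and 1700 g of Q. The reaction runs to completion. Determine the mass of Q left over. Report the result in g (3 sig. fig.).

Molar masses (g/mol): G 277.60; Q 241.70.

217 g

n(G) = 5110 / 277.60 = 18.41 mol
n(Q) = 1700 / 241.70 = 7.034 mol
n/ν for G = 18.41/3 = 6.137
n/ν for Q = 7.034/1 = 7.034
Smallest n/ν is G → limiting reagent.
Q consumed = (1/3) × 18.41 = 6.137 mol
Q remaining = 7.034 − 6.137 = 0.8970 mol
mass = 0.8970 × 241.70 = 216.8 g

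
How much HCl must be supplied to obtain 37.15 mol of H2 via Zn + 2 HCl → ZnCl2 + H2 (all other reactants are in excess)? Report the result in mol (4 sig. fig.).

74.30 mol

n(H2) = 37.15 mol
n(HCl) = (2/1) × 37.15 = 74.30 mol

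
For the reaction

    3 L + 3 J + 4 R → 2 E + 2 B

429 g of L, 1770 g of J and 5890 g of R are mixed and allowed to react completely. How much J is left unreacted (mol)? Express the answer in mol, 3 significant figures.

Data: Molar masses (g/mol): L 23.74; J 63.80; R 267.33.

11.2 mol

n(L) = 429.0 / 23.74 = 18.07 mol
n(J) = 1770 / 63.80 = 27.74 mol
n(R) = 5890 / 267.33 = 22.03 mol
n/ν for L = 18.07/3 = 6.023
n/ν for J = 27.74/3 = 9.247
n/ν for R = 22.03/4 = 5.508
Smallest n/ν is R → limiting reagent.
J consumed = (3/4) × 22.03 = 16.52 mol
J remaining = 27.74 − 16.52 = 11.22 mol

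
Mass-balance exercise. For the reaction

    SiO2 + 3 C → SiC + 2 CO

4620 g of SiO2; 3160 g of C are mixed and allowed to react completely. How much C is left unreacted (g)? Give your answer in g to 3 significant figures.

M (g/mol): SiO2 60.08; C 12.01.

n(SiO2) = 4620 / 60.08 = 76.90 mol
n(C) = 3160 / 12.01 = 263.1 mol
n/ν → SiO2: 76.90, C: 87.70; SiO2 is limiting.
C consumed = (3/1) × 76.90 = 230.7 mol
C remaining = 263.1 − 230.7 = 32.40 mol
mass = 32.40 × 12.01 = 389.1 g

389 g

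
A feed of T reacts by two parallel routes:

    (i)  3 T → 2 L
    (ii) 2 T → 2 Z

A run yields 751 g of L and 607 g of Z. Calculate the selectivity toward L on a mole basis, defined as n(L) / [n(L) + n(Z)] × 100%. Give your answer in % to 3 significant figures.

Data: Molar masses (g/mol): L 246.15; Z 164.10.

n(L) = 751 / 246.15 = 3.051 mol
n(Z) = 607 / 164.10 = 3.699 mol
selectivity = 3.051/(3.051+3.699) × 100 = 45.20 %

45.2 %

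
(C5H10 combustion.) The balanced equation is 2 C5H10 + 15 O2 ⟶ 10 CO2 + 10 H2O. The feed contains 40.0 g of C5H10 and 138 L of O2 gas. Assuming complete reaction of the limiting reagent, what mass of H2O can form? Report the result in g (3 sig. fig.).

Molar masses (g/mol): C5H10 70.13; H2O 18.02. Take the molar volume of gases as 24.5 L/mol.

n(C5H10) = 40.00 / 70.13 = 0.5704 mol
n(O2) = 138.0 / 24.5 = 5.633 mol
n/ν → C5H10: 0.2852, O2: 0.3755; C5H10 is limiting.
n(H2O) = (10/2) × 0.5704 = 2.852 mol
mass = 2.852 × 18.02 = 51.39 g

51.4 g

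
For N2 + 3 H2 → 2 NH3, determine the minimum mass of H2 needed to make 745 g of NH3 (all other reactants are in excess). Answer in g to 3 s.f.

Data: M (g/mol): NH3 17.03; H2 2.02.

133 g

n(NH3) = 745 / 17.03 = 43.75 mol
n(H2) = (3/2) × 43.75 = 65.63 mol
mass = 65.63 × 2.02 = 132.6 g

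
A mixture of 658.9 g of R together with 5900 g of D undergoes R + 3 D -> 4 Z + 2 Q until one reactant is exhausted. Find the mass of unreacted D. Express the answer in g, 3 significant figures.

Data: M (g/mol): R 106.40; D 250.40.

n(R) = 658.9 / 106.40 = 6.193 mol
n(D) = 5900 / 250.40 = 23.56 mol
n/ν for R = 6.193/1 = 6.193
n/ν for D = 23.56/3 = 7.853
Smallest n/ν is R → limiting reagent.
D consumed = (3/1) × 6.193 = 18.58 mol
D remaining = 23.56 − 18.58 = 4.980 mol
mass = 4.980 × 250.40 = 1247 g

1250 g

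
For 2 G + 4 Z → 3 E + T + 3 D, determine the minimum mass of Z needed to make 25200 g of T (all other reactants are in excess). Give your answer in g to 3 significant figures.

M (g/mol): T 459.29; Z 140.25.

n(T) = 25200 / 459.29 = 54.87 mol
n(Z) = (4/1) × 54.87 = 219.5 mol
mass = 219.5 × 140.25 = 30780 g

30800 g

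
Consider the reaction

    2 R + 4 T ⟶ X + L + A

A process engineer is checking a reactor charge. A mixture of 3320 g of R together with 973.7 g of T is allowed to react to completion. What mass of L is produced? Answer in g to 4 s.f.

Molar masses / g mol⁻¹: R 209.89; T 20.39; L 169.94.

1344 g

n(R) = 3320 / 209.89 = 15.82 mol
n(T) = 973.7 / 20.39 = 47.75 mol
n/ν → R: 7.910, T: 11.94; R is limiting.
n(L) = (1/2) × 15.82 = 7.910 mol
mass = 7.910 × 169.94 = 1344 g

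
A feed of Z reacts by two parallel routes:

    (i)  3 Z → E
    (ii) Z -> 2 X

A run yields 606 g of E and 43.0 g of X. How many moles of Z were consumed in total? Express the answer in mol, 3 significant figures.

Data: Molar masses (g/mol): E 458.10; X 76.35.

4.25 mol

n(E) = 606 / 458.10 = 1.323 mol
n(X) = 43.0 / 76.35 = 0.5632 mol
n(Z) via (i) = (3/1)×1.323 = 3.969 mol
n(Z) via (ii) = (1/2)×0.5632 = 0.2816 mol
total n(Z) = 3.969 + 0.2816 = 4.251 mol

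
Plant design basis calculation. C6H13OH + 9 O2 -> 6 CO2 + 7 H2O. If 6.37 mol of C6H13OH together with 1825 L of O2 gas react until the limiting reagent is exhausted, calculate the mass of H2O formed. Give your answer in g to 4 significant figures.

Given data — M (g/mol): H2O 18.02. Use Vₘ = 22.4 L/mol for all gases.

n(C6H13OH) = 6.370 mol
n(O2) = 1825 / 22.4 = 81.47 mol
n/ν for C6H13OH = 6.370/1 = 6.370
n/ν for O2 = 81.47/9 = 9.052
Smallest n/ν is C6H13OH → limiting reagent.
n(H2O) = (7/1) × 6.370 = 44.59 mol
mass = 44.59 × 18.02 = 803.5 g

803.5 g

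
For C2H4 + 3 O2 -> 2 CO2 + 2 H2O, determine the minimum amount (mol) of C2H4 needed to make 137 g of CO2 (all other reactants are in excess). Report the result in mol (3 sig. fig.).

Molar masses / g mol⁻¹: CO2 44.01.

n(CO2) = 137 / 44.01 = 3.113 mol
n(C2H4) = (1/2) × 3.113 = 1.557 mol

1.56 mol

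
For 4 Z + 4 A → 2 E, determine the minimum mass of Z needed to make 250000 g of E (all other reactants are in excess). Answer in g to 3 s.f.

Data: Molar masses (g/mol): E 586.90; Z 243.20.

207000 g

n(E) = 250000 / 586.90 = 426.0 mol
n(Z) = (4/2) × 426.0 = 852.0 mol
mass = 852.0 × 243.20 = 207200 g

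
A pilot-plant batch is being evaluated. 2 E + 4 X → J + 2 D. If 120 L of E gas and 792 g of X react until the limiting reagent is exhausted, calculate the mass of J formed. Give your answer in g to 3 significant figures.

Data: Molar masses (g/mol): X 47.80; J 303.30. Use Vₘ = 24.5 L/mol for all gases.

743 g

n(E) = 120.0 / 24.5 = 4.898 mol
n(X) = 792.0 / 47.80 = 16.57 mol
n/ν for E = 4.898/2 = 2.449
n/ν for X = 16.57/4 = 4.143
Smallest n/ν is E → limiting reagent.
n(J) = (1/2) × 4.898 = 2.449 mol
mass = 2.449 × 303.30 = 742.8 g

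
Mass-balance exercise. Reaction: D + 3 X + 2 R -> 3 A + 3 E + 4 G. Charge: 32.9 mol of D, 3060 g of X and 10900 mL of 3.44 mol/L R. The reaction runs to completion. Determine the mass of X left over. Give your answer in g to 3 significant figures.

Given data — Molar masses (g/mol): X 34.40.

n(D) = 32.90 mol
n(X) = 3060 / 34.40 = 88.95 mol
n(R) = 3.44 × 10900/1000 = 37.50 mol
n/ν for D = 32.90/1 = 32.90
n/ν for X = 88.95/3 = 29.65
n/ν for R = 37.50/2 = 18.75
Smallest n/ν is R → limiting reagent.
X consumed = (3/2) × 37.50 = 56.25 mol
X remaining = 88.95 − 56.25 = 32.70 mol
mass = 32.70 × 34.40 = 1125 g

1130 g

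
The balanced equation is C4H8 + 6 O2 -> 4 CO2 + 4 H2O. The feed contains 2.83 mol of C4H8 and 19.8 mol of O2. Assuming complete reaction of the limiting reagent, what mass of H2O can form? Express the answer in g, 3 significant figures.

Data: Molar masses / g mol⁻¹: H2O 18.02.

204 g

n(C4H8) = 2.830 mol
n(O2) = 19.80 mol
n/ν → C4H8: 2.830, O2: 3.300; C4H8 is limiting.
n(H2O) = (4/1) × 2.830 = 11.32 mol
mass = 11.32 × 18.02 = 204.0 g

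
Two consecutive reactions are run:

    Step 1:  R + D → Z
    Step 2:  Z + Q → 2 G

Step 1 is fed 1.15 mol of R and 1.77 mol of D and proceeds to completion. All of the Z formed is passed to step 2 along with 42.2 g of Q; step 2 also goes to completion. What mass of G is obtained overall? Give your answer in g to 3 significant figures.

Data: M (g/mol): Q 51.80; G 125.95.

205 g

Step 1:
n(R) = 1.150 mol
n(D) = 1.770 mol
n/ν for R = 1.150/1 = 1.150
n/ν for D = 1.770/1 = 1.770
Smallest n/ν is R → limiting reagent.
n(Z) produced = (1/1) × 1.150 = 1.150 mol
Step 2:
n(Z) available = 1.150 mol
n(Q) = 42.20 / 51.80 = 0.8147 mol
n/ν for Z = 1.150/1 = 1.150
n/ν for Q = 0.8147/1 = 0.8147
Smallest n/ν is Q → limiting reagent.
n(G) = (2/1) × 0.8147 = 1.629 mol
mass = 1.629 × 125.95 = 205.2 g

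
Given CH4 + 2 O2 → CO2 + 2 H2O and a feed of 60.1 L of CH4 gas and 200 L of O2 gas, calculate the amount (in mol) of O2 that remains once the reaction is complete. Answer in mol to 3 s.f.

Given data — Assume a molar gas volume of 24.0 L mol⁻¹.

n(CH4) = 60.10 / 24.0 = 2.504 mol
n(O2) = 200.0 / 24.0 = 8.333 mol
n/ν for CH4 = 2.504/1 = 2.504
n/ν for O2 = 8.333/2 = 4.167
Smallest n/ν is CH4 → limiting reagent.
O2 consumed = (2/1) × 2.504 = 5.008 mol
O2 remaining = 8.333 − 5.008 = 3.325 mol

3.33 mol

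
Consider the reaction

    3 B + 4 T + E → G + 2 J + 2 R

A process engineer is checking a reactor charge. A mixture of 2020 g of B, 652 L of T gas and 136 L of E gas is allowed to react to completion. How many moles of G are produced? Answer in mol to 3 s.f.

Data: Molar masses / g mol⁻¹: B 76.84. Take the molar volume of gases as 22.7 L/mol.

n(B) = 2020 / 76.84 = 26.29 mol
n(T) = 652.0 / 22.7 = 28.72 mol
n(E) = 136.0 / 22.7 = 5.991 mol
n/ν for B = 26.29/3 = 8.763
n/ν for T = 28.72/4 = 7.180
n/ν for E = 5.991/1 = 5.991
Smallest n/ν is E → limiting reagent.
n(G) = (1/1) × 5.991 = 5.991 mol

5.99 mol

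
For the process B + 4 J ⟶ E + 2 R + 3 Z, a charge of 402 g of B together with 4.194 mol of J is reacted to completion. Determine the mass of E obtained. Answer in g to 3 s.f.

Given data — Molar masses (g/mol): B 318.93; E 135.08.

142 g

n(B) = 402.0 / 318.93 = 1.260 mol
n(J) = 4.194 mol
n/ν for B = 1.260/1 = 1.260
n/ν for J = 4.194/4 = 1.049
Smallest n/ν is J → limiting reagent.
n(E) = (1/4) × 4.194 = 1.049 mol
mass = 1.049 × 135.08 = 141.7 g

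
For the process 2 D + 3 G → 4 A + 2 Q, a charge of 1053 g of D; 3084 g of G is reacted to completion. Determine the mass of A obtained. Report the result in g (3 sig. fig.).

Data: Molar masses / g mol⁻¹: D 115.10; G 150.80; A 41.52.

760 g

n(D) = 1053 / 115.10 = 9.149 mol
n(G) = 3084 / 150.80 = 20.45 mol
n/ν for D = 9.149/2 = 4.575
n/ν for G = 20.45/3 = 6.817
Smallest n/ν is D → limiting reagent.
n(A) = (4/2) × 9.149 = 18.30 mol
mass = 18.30 × 41.52 = 759.8 g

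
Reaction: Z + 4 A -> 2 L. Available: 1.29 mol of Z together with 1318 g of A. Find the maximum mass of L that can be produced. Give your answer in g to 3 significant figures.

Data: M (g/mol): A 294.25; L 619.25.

1390 g

n(Z) = 1.290 mol
n(A) = 1318 / 294.25 = 4.479 mol
n/ν for Z = 1.290/1 = 1.290
n/ν for A = 4.479/4 = 1.120
Smallest n/ν is A → limiting reagent.
n(L) = (2/4) × 4.479 = 2.240 mol
mass = 2.240 × 619.25 = 1387 g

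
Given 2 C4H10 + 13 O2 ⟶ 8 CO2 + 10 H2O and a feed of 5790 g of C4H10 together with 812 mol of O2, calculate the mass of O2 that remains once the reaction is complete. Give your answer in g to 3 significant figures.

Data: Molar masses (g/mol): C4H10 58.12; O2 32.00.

5260 g

n(C4H10) = 5790 / 58.12 = 99.62 mol
n(O2) = 812.0 mol
n/ν → C4H10: 49.81, O2: 62.46; C4H10 is limiting.
O2 consumed = (13/2) × 99.62 = 647.5 mol
O2 remaining = 812.0 − 647.5 = 164.5 mol
mass = 164.5 × 32.00 = 5264 g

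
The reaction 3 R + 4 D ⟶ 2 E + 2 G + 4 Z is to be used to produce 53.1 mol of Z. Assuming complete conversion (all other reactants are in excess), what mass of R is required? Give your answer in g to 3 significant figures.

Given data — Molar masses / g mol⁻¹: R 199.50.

7950 g

n(Z) = 53.10 mol
n(R) = (3/4) × 53.10 = 39.83 mol
mass = 39.83 × 199.50 = 7946 g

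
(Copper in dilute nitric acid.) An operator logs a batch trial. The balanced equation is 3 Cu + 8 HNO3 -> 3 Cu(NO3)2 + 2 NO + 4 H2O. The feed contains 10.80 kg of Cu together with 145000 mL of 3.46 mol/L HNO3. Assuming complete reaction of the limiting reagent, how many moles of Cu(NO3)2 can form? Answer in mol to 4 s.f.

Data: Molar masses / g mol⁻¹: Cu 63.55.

n(Cu) = 10.80×1000 / 63.55 = 169.9 mol
n(HNO3) = 3.46 × 145000/1000 = 501.7 mol
n/ν for Cu = 169.9/3 = 56.63
n/ν for HNO3 = 501.7/8 = 62.71
Smallest n/ν is Cu → limiting reagent.
n(Cu(NO3)2) = (3/3) × 169.9 = 169.9 mol

169.9 mol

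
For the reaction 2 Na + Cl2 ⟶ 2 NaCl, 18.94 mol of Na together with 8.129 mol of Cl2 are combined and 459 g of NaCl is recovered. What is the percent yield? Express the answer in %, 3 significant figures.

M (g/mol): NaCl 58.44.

48.3 %

n(Na) = 18.94 mol
n(Cl2) = 8.129 mol
n/ν → Na: 9.470, Cl2: 8.129; Cl2 is limiting.
theoretical n(NaCl) = (2/1) × 8.129 = 16.26 mol → 950.2 g
% yield = 459 / 950.2 × 100 = 48.31 %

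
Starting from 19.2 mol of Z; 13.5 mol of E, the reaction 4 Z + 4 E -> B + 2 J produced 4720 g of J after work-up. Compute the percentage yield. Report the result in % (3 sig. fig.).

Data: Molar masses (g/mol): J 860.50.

n(Z) = 19.20 mol
n(E) = 13.50 mol
n/ν for Z = 19.20/4 = 4.800
n/ν for E = 13.50/4 = 3.375
Smallest n/ν is E → limiting reagent.
theoretical n(J) = (2/4) × 13.50 = 6.750 mol → 5808 g
% yield = 4720 / 5808 × 100 = 81.27 %

81.3 %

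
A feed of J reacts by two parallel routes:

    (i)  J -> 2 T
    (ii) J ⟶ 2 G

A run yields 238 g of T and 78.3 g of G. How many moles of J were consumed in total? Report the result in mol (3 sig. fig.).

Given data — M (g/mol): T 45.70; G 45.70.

3.46 mol

n(T) = 238 / 45.70 = 5.208 mol
n(G) = 78.3 / 45.70 = 1.713 mol
n(J) via (i) = (1/2)×5.208 = 2.604 mol
n(J) via (ii) = (1/2)×1.713 = 0.8565 mol
total n(J) = 2.604 + 0.8565 = 3.461 mol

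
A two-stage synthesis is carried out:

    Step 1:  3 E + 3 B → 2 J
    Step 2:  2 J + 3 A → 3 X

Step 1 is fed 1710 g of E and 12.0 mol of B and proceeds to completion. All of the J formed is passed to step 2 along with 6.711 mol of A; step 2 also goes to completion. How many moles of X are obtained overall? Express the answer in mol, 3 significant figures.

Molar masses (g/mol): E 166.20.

Step 1:
n(E) = 1710 / 166.20 = 10.29 mol
n(B) = 12.00 mol
n/ν for E = 10.29/3 = 3.430
n/ν for B = 12.00/3 = 4.000
Smallest n/ν is E → limiting reagent.
n(J) produced = (2/3) × 10.29 = 6.860 mol
Step 2:
n(J) available = 6.860 mol
n(A) = 6.711 mol
n/ν for J = 6.860/2 = 3.430
n/ν for A = 6.711/3 = 2.237
Smallest n/ν is A → limiting reagent.
n(X) = (3/3) × 6.711 = 6.711 mol

6.71 mol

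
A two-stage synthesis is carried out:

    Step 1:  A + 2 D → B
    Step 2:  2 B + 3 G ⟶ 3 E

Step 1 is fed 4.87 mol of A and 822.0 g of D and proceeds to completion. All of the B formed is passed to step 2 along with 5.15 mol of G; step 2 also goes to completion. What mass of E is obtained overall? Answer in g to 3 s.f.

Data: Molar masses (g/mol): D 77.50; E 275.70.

1420 g

Step 1:
n(A) = 4.870 mol
n(D) = 822.0 / 77.50 = 10.61 mol
n/ν for A = 4.870/1 = 4.870
n/ν for D = 10.61/2 = 5.305
Smallest n/ν is A → limiting reagent.
n(B) produced = (1/1) × 4.870 = 4.870 mol
Step 2:
n(B) available = 4.870 mol
n(G) = 5.150 mol
n/ν for B = 4.870/2 = 2.435
n/ν for G = 5.150/3 = 1.717
Smallest n/ν is G → limiting reagent.
n(E) = (3/3) × 5.150 = 5.150 mol
mass = 5.150 × 275.70 = 1420 g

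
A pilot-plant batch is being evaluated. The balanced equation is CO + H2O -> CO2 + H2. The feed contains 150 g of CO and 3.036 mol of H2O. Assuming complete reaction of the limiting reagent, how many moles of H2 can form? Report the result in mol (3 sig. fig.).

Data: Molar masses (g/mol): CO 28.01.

3.04 mol

n(CO) = 150.0 / 28.01 = 5.355 mol
n(H2O) = 3.036 mol
n/ν for CO = 5.355/1 = 5.355
n/ν for H2O = 3.036/1 = 3.036
Smallest n/ν is H2O → limiting reagent.
n(H2) = (1/1) × 3.036 = 3.036 mol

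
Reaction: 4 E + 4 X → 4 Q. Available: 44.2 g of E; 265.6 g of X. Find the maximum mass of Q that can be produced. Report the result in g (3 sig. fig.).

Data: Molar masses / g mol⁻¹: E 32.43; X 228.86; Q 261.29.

n(E) = 44.20 / 32.43 = 1.363 mol
n(X) = 265.6 / 228.86 = 1.161 mol
n/ν for E = 1.363/4 = 0.3408
n/ν for X = 1.161/4 = 0.2903
Smallest n/ν is X → limiting reagent.
n(Q) = (4/4) × 1.161 = 1.161 mol
mass = 1.161 × 261.29 = 303.4 g

303 g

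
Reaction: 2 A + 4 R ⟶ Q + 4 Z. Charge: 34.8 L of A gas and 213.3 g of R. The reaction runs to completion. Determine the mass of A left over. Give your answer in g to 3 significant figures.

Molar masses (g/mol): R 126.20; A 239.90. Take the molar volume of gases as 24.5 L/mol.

n(A) = 34.80 / 24.5 = 1.420 mol
n(R) = 213.3 / 126.20 = 1.690 mol
n/ν for A = 1.420/2 = 0.7100
n/ν for R = 1.690/4 = 0.4225
Smallest n/ν is R → limiting reagent.
A consumed = (2/4) × 1.690 = 0.8450 mol
A remaining = 1.420 − 0.8450 = 0.5750 mol
mass = 0.5750 × 239.90 = 137.9 g

138 g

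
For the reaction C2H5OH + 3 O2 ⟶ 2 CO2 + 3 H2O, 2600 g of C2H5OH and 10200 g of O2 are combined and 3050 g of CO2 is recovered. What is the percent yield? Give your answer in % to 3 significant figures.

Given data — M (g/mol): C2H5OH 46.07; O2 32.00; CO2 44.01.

n(C2H5OH) = 2600 / 46.07 = 56.44 mol
n(O2) = 10200 / 32.00 = 318.8 mol
n/ν for C2H5OH = 56.44/1 = 56.44
n/ν for O2 = 318.8/3 = 106.3
Smallest n/ν is C2H5OH → limiting reagent.
theoretical n(CO2) = (2/1) × 56.44 = 112.9 mol → 4969 g
% yield = 3050 / 4969 × 100 = 61.38 %

61.4 %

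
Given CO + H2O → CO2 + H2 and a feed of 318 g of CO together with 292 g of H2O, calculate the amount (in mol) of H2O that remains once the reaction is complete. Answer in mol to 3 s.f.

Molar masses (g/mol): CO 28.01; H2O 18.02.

4.85 mol

n(CO) = 318.0 / 28.01 = 11.35 mol
n(H2O) = 292.0 / 18.02 = 16.20 mol
n/ν → CO: 11.35, H2O: 16.20; CO is limiting.
H2O consumed = (1/1) × 11.35 = 11.35 mol
H2O remaining = 16.20 − 11.35 = 4.850 mol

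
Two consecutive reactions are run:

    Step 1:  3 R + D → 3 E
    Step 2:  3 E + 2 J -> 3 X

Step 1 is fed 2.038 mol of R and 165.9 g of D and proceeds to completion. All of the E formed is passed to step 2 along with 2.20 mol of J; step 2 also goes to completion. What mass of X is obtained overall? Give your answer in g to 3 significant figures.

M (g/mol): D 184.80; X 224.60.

458 g

Step 1:
n(R) = 2.038 mol
n(D) = 165.9 / 184.80 = 0.8977 mol
n/ν for R = 2.038/3 = 0.6793
n/ν for D = 0.8977/1 = 0.8977
Smallest n/ν is R → limiting reagent.
n(E) produced = (3/3) × 2.038 = 2.038 mol
Step 2:
n(E) available = 2.038 mol
n(J) = 2.200 mol
n/ν for E = 2.038/3 = 0.6793
n/ν for J = 2.200/2 = 1.100
Smallest n/ν is E → limiting reagent.
n(X) = (3/3) × 2.038 = 2.038 mol
mass = 2.038 × 224.60 = 457.7 g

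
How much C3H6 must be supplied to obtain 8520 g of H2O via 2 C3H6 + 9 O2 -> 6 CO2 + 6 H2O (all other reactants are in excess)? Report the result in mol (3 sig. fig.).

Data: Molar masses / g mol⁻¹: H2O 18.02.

n(H2O) = 8520 / 18.02 = 472.8 mol
n(C3H6) = (2/6) × 472.8 = 157.6 mol

158 mol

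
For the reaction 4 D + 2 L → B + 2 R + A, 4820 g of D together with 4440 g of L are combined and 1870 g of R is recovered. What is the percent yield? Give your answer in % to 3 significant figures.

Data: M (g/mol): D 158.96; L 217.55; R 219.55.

n(D) = 4820 / 158.96 = 30.32 mol
n(L) = 4440 / 217.55 = 20.41 mol
n/ν → D: 7.580, L: 10.21; D is limiting.
theoretical n(R) = (2/4) × 30.32 = 15.16 mol → 3328 g
% yield = 1870 / 3328 × 100 = 56.19 %

56.2 %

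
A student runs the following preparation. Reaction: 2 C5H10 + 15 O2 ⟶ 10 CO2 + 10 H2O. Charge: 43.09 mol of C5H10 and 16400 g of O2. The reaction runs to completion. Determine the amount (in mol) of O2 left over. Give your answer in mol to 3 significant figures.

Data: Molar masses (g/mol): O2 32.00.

n(C5H10) = 43.09 mol
n(O2) = 16400 / 32.00 = 512.5 mol
n/ν for C5H10 = 43.09/2 = 21.55
n/ν for O2 = 512.5/15 = 34.17
Smallest n/ν is C5H10 → limiting reagent.
O2 consumed = (15/2) × 43.09 = 323.2 mol
O2 remaining = 512.5 − 323.2 = 189.3 mol

189 mol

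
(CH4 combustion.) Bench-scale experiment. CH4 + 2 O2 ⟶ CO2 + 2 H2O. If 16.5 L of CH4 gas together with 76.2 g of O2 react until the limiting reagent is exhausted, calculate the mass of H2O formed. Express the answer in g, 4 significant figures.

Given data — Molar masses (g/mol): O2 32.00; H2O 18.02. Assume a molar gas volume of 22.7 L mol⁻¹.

26.20 g

n(CH4) = 16.50 / 22.7 = 0.7269 mol
n(O2) = 76.20 / 32.00 = 2.381 mol
n/ν → CH4: 0.7269, O2: 1.191; CH4 is limiting.
n(H2O) = (2/1) × 0.7269 = 1.454 mol
mass = 1.454 × 18.02 = 26.20 g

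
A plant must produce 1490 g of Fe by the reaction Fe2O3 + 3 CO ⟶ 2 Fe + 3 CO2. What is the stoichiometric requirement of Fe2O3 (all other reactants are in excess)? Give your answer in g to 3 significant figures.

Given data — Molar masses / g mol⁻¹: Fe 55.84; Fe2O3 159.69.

2130 g

n(Fe) = 1490 / 55.84 = 26.68 mol
n(Fe2O3) = (1/2) × 26.68 = 13.34 mol
mass = 13.34 × 159.69 = 2130 g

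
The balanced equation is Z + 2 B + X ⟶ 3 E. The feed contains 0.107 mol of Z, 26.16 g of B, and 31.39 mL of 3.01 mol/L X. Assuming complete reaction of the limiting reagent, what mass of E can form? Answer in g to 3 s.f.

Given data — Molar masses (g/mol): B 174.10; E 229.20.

51.7 g

n(Z) = 0.1070 mol
n(B) = 26.16 / 174.10 = 0.1503 mol
n(X) = 3.01 × 31.39/1000 = 0.09448 mol
n/ν → Z: 0.1070, B: 0.07515, X: 0.09448; B is limiting.
n(E) = (3/2) × 0.1503 = 0.2255 mol
mass = 0.2255 × 229.20 = 51.68 g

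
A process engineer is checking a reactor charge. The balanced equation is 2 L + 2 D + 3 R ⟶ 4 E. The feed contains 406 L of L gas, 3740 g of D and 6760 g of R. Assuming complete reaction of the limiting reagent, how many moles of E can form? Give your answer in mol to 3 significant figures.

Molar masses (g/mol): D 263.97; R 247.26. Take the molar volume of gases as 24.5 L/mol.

28.3 mol

n(L) = 406.0 / 24.5 = 16.57 mol
n(D) = 3740 / 263.97 = 14.17 mol
n(R) = 6760 / 247.26 = 27.34 mol
n/ν for L = 16.57/2 = 8.285
n/ν for D = 14.17/2 = 7.085
n/ν for R = 27.34/3 = 9.113
Smallest n/ν is D → limiting reagent.
n(E) = (4/2) × 14.17 = 28.34 mol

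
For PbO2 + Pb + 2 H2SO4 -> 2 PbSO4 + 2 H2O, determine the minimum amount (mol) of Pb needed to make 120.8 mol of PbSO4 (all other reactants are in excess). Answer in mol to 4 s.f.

60.40 mol

n(PbSO4) = 120.8 mol
n(Pb) = (1/2) × 120.8 = 60.40 mol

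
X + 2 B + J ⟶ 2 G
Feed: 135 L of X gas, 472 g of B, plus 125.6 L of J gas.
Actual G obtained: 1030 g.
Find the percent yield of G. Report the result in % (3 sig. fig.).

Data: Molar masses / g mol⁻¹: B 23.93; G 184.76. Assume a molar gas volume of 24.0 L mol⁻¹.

n(X) = 135.0 / 24.0 = 5.625 mol
n(B) = 472.0 / 23.93 = 19.72 mol
n(J) = 125.6 / 24.0 = 5.233 mol
n/ν → X: 5.625, B: 9.860, J: 5.233; J is limiting.
theoretical n(G) = (2/1) × 5.233 = 10.47 mol → 1934 g
% yield = 1030 / 1934 × 100 = 53.26 %

53.3 %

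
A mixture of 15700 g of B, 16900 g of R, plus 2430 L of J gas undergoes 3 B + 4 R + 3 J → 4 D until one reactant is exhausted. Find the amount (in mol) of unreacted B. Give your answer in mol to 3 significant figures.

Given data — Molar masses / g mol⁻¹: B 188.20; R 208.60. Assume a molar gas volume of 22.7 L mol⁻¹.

22.7 mol

n(B) = 15700 / 188.20 = 83.42 mol
n(R) = 16900 / 208.60 = 81.02 mol
n(J) = 2430 / 22.7 = 107.0 mol
n/ν for B = 83.42/3 = 27.81
n/ν for R = 81.02/4 = 20.26
n/ν for J = 107.0/3 = 35.67
Smallest n/ν is R → limiting reagent.
B consumed = (3/4) × 81.02 = 60.77 mol
B remaining = 83.42 − 60.77 = 22.65 mol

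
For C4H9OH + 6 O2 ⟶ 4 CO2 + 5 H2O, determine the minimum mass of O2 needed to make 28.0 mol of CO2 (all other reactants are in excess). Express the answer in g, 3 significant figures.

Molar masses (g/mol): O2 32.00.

n(CO2) = 28.00 mol
n(O2) = (6/4) × 28.00 = 42.00 mol
mass = 42.00 × 32.00 = 1344 g

1340 g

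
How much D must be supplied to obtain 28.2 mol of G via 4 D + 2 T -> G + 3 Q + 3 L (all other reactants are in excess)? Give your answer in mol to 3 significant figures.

n(G) = 28.20 mol
n(D) = (4/1) × 28.20 = 112.8 mol

113 mol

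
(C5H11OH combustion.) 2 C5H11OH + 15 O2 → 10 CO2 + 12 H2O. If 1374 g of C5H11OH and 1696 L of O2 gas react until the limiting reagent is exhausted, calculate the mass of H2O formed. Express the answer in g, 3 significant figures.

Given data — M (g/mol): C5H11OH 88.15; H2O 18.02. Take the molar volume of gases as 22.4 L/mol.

1090 g

n(C5H11OH) = 1374 / 88.15 = 15.59 mol
n(O2) = 1696 / 22.4 = 75.71 mol
n/ν → C5H11OH: 7.795, O2: 5.047; O2 is limiting.
n(H2O) = (12/15) × 75.71 = 60.57 mol
mass = 60.57 × 18.02 = 1091 g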